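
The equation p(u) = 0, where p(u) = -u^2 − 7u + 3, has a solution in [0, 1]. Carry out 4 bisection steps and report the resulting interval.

m = 0.5, p(m) = -0.75 (−); new bracket [0, 0.5]
m = 0.25, p(m) = 1.1875 (+); new bracket [0.25, 0.5]
m = 0.375, p(m) = 0.234375 (+); new bracket [0.375, 0.5]
m = 0.4375, p(m) = -0.2539 (−); new bracket [0.375, 0.4375]

[0.375, 0.4375]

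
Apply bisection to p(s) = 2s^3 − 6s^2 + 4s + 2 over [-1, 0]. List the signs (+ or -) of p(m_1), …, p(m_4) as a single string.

p(-0.5) = -1.75 < 0, so the root lies in [-0.5, 0]
p(-0.25) = 0.59375 > 0, so the root lies in [-0.5, -0.25]
p(-0.375) = -0.449219 < 0, so the root lies in [-0.375, -0.25]
p(-0.3125) = 0.103 > 0, so the root lies in [-0.375, -0.3125]

-+-+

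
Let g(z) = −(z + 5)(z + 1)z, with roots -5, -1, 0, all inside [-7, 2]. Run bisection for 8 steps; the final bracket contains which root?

m = -2.5, g(m) = -9.375 (−); new bracket [-7, -2.5]
m = -4.75, g(m) = -4.453125 (−); new bracket [-7, -4.75]
m = -5.875, g(m) = 25.060547 (+); new bracket [-5.875, -4.75]
m = -5.3125, g(m) = 7.1594 (+); new bracket [-5.3125, -4.75]
m = -5.03125, g(m) = 0.6338 (+); new bracket [-5.03125, -4.75]
m = -4.890625, g(m) = -2.0811 (−); new bracket [-5.03125, -4.890625]
m = -4.9609375, g(m) = -0.7676 (−); new bracket [-5.03125, -4.9609375]
m = -4.99609375, g(m) = -0.078 (−); new bracket [-5.03125, -4.99609375]

-5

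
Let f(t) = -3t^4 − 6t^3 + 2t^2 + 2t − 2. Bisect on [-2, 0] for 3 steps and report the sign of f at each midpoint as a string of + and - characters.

+--

f(-1) = 1 > 0, so the root lies in [-1, 0]
f(-0.5) = -1.9375 < 0, so the root lies in [-1, -0.5]
f(-0.75) = -0.792969 < 0, so the root lies in [-1, -0.75]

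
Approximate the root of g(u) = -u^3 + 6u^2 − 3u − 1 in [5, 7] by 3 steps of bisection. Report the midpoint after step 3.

5.25

m = 6, g(m) = -19 (−); new bracket [5, 6]
m = 5.5, g(m) = -2.375 (−); new bracket [5, 5.5]
m = 5.25, g(m) = 3.921875 (+); new bracket [5.25, 5.5]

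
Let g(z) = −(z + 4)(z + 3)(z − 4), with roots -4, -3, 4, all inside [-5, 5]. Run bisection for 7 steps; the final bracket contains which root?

4

z = 0 gives g = 48, positive; keep [0, 5]
z = 2.5 gives g = 53.625, positive; keep [2.5, 5]
z = 3.75 gives g = 13.078125, positive; keep [3.75, 5]
z = 4.375 gives g = -23.1621, negative; keep [3.75, 4.375]
z = 4.0625 gives g = -3.5588, negative; keep [3.75, 4.0625]
z = 3.90625 gives g = 5.119, positive; keep [3.90625, 4.0625]
z = 3.984375 gives g = 0.8713, positive; keep [3.984375, 4.0625]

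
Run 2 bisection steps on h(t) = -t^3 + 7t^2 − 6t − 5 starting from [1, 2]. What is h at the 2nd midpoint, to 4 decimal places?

0.5781

midpoint 1.5: h = -1.625 < 0 → [1.5, 2]
midpoint 1.75: h = 0.578125 > 0 → [1.5, 1.75]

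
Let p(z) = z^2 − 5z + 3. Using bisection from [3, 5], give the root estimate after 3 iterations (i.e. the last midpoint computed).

4.25

midpoint 4: p = -1 < 0 → [4, 5]
midpoint 4.5: p = 0.75 > 0 → [4, 4.5]
midpoint 4.25: p = -0.1875 < 0 → [4.25, 4.5]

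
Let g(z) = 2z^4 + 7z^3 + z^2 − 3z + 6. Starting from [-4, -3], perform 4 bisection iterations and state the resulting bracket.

[-3.125, -3.0625]

midpoint -3.5: g = 28.75 > 0 → [-3.5, -3]
midpoint -3.25: g = 9.148438 > 0 → [-3.25, -3]
midpoint -3.125: g = 2.252441 > 0 → [-3.125, -3]
midpoint -3.0625: g = -0.5661 < 0 → [-3.125, -3.0625]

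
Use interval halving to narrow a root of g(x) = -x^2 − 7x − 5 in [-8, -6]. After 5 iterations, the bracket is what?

m = -7, g(m) = -5 (−); new bracket [-7, -6]
m = -6.5, g(m) = -1.75 (−); new bracket [-6.5, -6]
m = -6.25, g(m) = -0.3125 (−); new bracket [-6.25, -6]
m = -6.125, g(m) = 0.3594 (+); new bracket [-6.25, -6.125]
m = -6.1875, g(m) = 0.0273 (+); new bracket [-6.25, -6.1875]

[-6.25, -6.1875]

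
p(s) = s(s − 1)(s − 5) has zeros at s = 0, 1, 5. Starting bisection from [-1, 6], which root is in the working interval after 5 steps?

s = 2.5 gives p = -9.375, negative; keep [2.5, 6]
s = 4.25 gives p = -10.359375, negative; keep [4.25, 6]
s = 5.125 gives p = 2.642578, positive; keep [4.25, 5.125]
s = 4.6875 gives p = -5.4016, negative; keep [4.6875, 5.125]
s = 4.90625 gives p = -1.7967, negative; keep [4.90625, 5.125]

5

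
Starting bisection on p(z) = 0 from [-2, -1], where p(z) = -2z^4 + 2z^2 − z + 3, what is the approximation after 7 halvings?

-1.4453125

z = -1.5 gives p = -1.125, negative; keep [-1.5, -1]
z = -1.25 gives p = 2.492188, positive; keep [-1.5, -1.25]
z = -1.375 gives p = 1.007324, positive; keep [-1.5, -1.375]
z = -1.4375 gives p = 0.0302, positive; keep [-1.5, -1.4375]
z = -1.46875 gives p = -0.524, negative; keep [-1.46875, -1.4375]
z = -1.453125 gives p = -0.2412, negative; keep [-1.453125, -1.4375]
z = -1.4453125 gives p = -0.1041, negative; keep [-1.4453125, -1.4375]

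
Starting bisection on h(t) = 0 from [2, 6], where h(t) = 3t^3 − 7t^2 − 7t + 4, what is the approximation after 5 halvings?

midpoint 4: h = 56 > 0 → [2, 4]
midpoint 3: h = 1 > 0 → [2, 3]
midpoint 2.5: h = -10.375 < 0 → [2.5, 3]
midpoint 2.75: h = -5.7969 < 0 → [2.75, 3]
midpoint 2.875: h = -2.6934 < 0 → [2.875, 3]

2.875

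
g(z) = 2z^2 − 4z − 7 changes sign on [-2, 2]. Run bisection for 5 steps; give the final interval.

m = 0, g(m) = -7 (−); new bracket [-2, 0]
m = -1, g(m) = -1 (−); new bracket [-2, -1]
m = -1.5, g(m) = 3.5 (+); new bracket [-1.5, -1]
m = -1.25, g(m) = 1.125 (+); new bracket [-1.25, -1]
m = -1.125, g(m) = 0.0312 (+); new bracket [-1.125, -1]

[-1.125, -1]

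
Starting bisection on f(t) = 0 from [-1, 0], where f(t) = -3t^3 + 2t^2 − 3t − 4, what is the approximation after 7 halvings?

-0.6953125

t = -0.5 gives f = -1.625, negative; keep [-1, -0.5]
t = -0.75 gives f = 0.640625, positive; keep [-0.75, -0.5]
t = -0.625 gives f = -0.611328, negative; keep [-0.75, -0.625]
t = -0.6875 gives f = -0.0173, negative; keep [-0.75, -0.6875]
t = -0.71875 gives f = 0.3034, positive; keep [-0.71875, -0.6875]
t = -0.703125 gives f = 0.141, positive; keep [-0.703125, -0.6875]
t = -0.6953125 gives f = 0.0613, positive; keep [-0.6953125, -0.6875]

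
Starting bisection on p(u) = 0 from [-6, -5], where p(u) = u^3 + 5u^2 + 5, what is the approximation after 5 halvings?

u = -5.5 gives p = -10.125, negative; keep [-5.5, -5]
u = -5.25 gives p = -1.890625, negative; keep [-5.25, -5]
u = -5.125 gives p = 1.716797, positive; keep [-5.25, -5.125]
u = -5.1875 gives p = -0.0457, negative; keep [-5.1875, -5.125]
u = -5.15625 gives p = 0.8458, positive; keep [-5.1875, -5.15625]

-5.15625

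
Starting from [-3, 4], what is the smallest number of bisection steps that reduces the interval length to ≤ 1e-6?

Width after n steps is 7/2^n. Need 2^n ≥ 7/1e-6 = 7000000.
2^22 = 4194304 < 7000000 ≤ 2^23 = 8388608, so n = 23.

23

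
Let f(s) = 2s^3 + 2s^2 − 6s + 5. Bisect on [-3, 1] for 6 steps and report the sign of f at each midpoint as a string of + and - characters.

s = -1 gives f = 11, positive; keep [-3, -1]
s = -2 gives f = 9, positive; keep [-3, -2]
s = -2.5 gives f = 1.25, positive; keep [-3, -2.5]
s = -2.75 gives f = -4.9688, negative; keep [-2.75, -2.5]
s = -2.625 gives f = -1.6445, negative; keep [-2.625, -2.5]
s = -2.5625 gives f = -0.145, negative; keep [-2.5625, -2.5]

+++---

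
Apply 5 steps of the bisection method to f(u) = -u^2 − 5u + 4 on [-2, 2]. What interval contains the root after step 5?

midpoint 0: f = 4 > 0 → [0, 2]
midpoint 1: f = -2 < 0 → [0, 1]
midpoint 0.5: f = 1.25 > 0 → [0.5, 1]
midpoint 0.75: f = -0.3125 < 0 → [0.5, 0.75]
midpoint 0.625: f = 0.4844 > 0 → [0.625, 0.75]

[0.625, 0.75]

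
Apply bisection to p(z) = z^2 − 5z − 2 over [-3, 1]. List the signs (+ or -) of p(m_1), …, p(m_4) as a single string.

+-+-

p(-1) = 4 > 0, so the root lies in [-1, 1]
p(0) = -2 < 0, so the root lies in [-1, 0]
p(-0.5) = 0.75 > 0, so the root lies in [-0.5, 0]
p(-0.25) = -0.6875 < 0, so the root lies in [-0.5, -0.25]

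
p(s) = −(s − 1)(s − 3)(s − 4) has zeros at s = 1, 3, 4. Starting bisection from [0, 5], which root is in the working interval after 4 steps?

1

midpoint 2.5: p = -1.125 < 0 → [0, 2.5]
midpoint 1.25: p = -1.203125 < 0 → [0, 1.25]
midpoint 0.625: p = 3.005859 > 0 → [0.625, 1.25]
midpoint 0.9375: p = 0.3948 > 0 → [0.9375, 1.25]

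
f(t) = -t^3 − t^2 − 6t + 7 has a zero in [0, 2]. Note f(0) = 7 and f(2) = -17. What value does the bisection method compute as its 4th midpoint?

0.875

m = 1, f(m) = -1 (−); new bracket [0, 1]
m = 0.5, f(m) = 3.625 (+); new bracket [0.5, 1]
m = 0.75, f(m) = 1.515625 (+); new bracket [0.75, 1]
m = 0.875, f(m) = 0.3145 (+); new bracket [0.875, 1]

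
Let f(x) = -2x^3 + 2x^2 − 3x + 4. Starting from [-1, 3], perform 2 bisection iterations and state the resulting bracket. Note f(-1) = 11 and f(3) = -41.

[1, 2]

x = 1 gives f = 1, positive; keep [1, 3]
x = 2 gives f = -10, negative; keep [1, 2]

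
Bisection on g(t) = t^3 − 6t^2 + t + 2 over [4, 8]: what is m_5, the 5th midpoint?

g(6) = 8 > 0, so the root lies in [4, 6]
g(5) = -18 < 0, so the root lies in [5, 6]
g(5.5) = -7.625 < 0, so the root lies in [5.5, 6]
g(5.75) = -0.5156 < 0, so the root lies in [5.75, 6]
g(5.875) = 3.5605 > 0, so the root lies in [5.75, 5.875]

5.875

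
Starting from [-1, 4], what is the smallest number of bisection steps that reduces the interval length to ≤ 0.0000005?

Width after n steps is 5/2^n. Need 2^n ≥ 5/0.0000005 = 10000000.
2^23 = 8388608 < 10000000 ≤ 2^24 = 16777216, so n = 24.

24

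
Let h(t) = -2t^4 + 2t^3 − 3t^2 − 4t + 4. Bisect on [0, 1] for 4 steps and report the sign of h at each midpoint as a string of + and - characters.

h(0.5) = 1.375 > 0, so the root lies in [0.5, 1]
h(0.75) = -0.476562 < 0, so the root lies in [0.5, 0.75]
h(0.625) = 0.51123 > 0, so the root lies in [0.625, 0.75]
h(0.6875) = 0.0351 > 0, so the root lies in [0.6875, 0.75]

+-++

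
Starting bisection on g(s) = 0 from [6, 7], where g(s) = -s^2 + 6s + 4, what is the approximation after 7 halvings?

m = 6.5, g(m) = 0.75 (+); new bracket [6.5, 7]
m = 6.75, g(m) = -1.0625 (−); new bracket [6.5, 6.75]
m = 6.625, g(m) = -0.140625 (−); new bracket [6.5, 6.625]
m = 6.5625, g(m) = 0.3086 (+); new bracket [6.5625, 6.625]
m = 6.59375, g(m) = 0.085 (+); new bracket [6.59375, 6.625]
m = 6.609375, g(m) = -0.0276 (−); new bracket [6.59375, 6.609375]
m = 6.6015625, g(m) = 0.0287 (+); new bracket [6.6015625, 6.609375]

6.6015625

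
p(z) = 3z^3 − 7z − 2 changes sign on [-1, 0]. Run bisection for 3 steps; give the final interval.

z = -0.5 gives p = 1.125, positive; keep [-0.5, 0]
z = -0.25 gives p = -0.296875, negative; keep [-0.5, -0.25]
z = -0.375 gives p = 0.466797, positive; keep [-0.375, -0.25]

[-0.375, -0.25]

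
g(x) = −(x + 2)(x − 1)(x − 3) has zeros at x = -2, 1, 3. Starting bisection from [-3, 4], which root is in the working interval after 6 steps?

g(0.5) = -3.125 < 0, so the root lies in [-3, 0.5]
g(-1.25) = -7.171875 < 0, so the root lies in [-3, -1.25]
g(-2.125) = 2.001953 > 0, so the root lies in [-2.125, -1.25]
g(-1.6875) = -3.9368 < 0, so the root lies in [-2.125, -1.6875]
g(-1.90625) = -1.3368 < 0, so the root lies in [-2.125, -1.90625]
g(-2.015625) = 0.2363 > 0, so the root lies in [-2.015625, -1.90625]

-2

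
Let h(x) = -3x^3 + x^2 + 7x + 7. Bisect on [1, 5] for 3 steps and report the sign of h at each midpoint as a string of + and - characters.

x = 3 gives h = -44, negative; keep [1, 3]
x = 2 gives h = 1, positive; keep [2, 3]
x = 2.5 gives h = -16.125, negative; keep [2, 2.5]

-+-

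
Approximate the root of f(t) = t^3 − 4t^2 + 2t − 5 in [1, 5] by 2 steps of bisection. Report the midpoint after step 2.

4

m = 3, f(m) = -8 (−); new bracket [3, 5]
m = 4, f(m) = 3 (+); new bracket [3, 4]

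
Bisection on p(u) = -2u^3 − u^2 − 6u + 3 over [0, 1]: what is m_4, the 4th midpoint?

u = 0.5 gives p = -0.5, negative; keep [0, 0.5]
u = 0.25 gives p = 1.40625, positive; keep [0.25, 0.5]
u = 0.375 gives p = 0.503906, positive; keep [0.375, 0.5]
u = 0.4375 gives p = 0.0161, positive; keep [0.4375, 0.5]

0.4375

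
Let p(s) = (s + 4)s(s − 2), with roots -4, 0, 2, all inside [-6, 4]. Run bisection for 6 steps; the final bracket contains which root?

midpoint -1: p = 9 > 0 → [-6, -1]
midpoint -3.5: p = 9.625 > 0 → [-6, -3.5]
midpoint -4.75: p = -24.046875 < 0 → [-4.75, -3.5]
midpoint -4.125: p = -3.1582 < 0 → [-4.125, -3.5]
midpoint -3.8125: p = 4.155 > 0 → [-4.125, -3.8125]
midpoint -3.96875: p = 0.7403 > 0 → [-4.125, -3.96875]

-4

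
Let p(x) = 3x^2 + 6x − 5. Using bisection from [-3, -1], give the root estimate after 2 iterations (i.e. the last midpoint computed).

x = -2 gives p = -5, negative; keep [-3, -2]
x = -2.5 gives p = -1.25, negative; keep [-3, -2.5]

-2.5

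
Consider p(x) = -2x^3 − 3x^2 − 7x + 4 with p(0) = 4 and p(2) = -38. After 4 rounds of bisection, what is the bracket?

[0.375, 0.5]

x = 1 gives p = -8, negative; keep [0, 1]
x = 0.5 gives p = -0.5, negative; keep [0, 0.5]
x = 0.25 gives p = 2.03125, positive; keep [0.25, 0.5]
x = 0.375 gives p = 0.8477, positive; keep [0.375, 0.5]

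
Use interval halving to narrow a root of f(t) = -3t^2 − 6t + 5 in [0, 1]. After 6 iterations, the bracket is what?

f(0.5) = 1.25 > 0, so the root lies in [0.5, 1]
f(0.75) = -1.1875 < 0, so the root lies in [0.5, 0.75]
f(0.625) = 0.078125 > 0, so the root lies in [0.625, 0.75]
f(0.6875) = -0.543 < 0, so the root lies in [0.625, 0.6875]
f(0.65625) = -0.2295 < 0, so the root lies in [0.625, 0.65625]
f(0.640625) = -0.075 < 0, so the root lies in [0.625, 0.640625]

[0.625, 0.640625]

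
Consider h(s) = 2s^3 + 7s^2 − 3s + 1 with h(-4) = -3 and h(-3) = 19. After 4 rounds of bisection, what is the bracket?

midpoint -3.5: h = 11.5 > 0 → [-4, -3.5]
midpoint -3.75: h = 5.21875 > 0 → [-4, -3.75]
midpoint -3.875: h = 1.363281 > 0 → [-4, -3.875]
midpoint -3.9375: h = -0.7534 < 0 → [-3.9375, -3.875]

[-3.9375, -3.875]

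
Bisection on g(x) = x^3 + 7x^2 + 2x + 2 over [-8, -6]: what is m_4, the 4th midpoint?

midpoint -7: g = -12 < 0 → [-7, -6]
midpoint -6.5: g = 10.125 > 0 → [-7, -6.5]
midpoint -6.75: g = -0.109375 < 0 → [-6.75, -6.5]
midpoint -6.625: g = 5.209 > 0 → [-6.75, -6.625]

-6.625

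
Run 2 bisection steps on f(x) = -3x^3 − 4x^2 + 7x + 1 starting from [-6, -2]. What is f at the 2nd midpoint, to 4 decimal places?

25.0000

f(-4) = 101 > 0, so the root lies in [-4, -2]
f(-3) = 25 > 0, so the root lies in [-3, -2]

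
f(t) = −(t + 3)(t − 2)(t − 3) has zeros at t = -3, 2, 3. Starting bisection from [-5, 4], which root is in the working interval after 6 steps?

-3

m = -0.5, f(m) = -21.875 (−); new bracket [-5, -0.5]
m = -2.75, f(m) = -6.828125 (−); new bracket [-5, -2.75]
m = -3.875, f(m) = 35.341797 (+); new bracket [-3.875, -2.75]
m = -3.3125, f(m) = 10.4797 (+); new bracket [-3.3125, -2.75]
m = -3.03125, f(m) = 0.9483 (+); new bracket [-3.03125, -2.75]
m = -2.890625, f(m) = -3.151 (−); new bracket [-3.03125, -2.890625]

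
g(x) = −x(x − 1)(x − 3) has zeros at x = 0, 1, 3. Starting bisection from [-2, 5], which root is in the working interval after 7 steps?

3

m = 1.5, g(m) = 1.125 (+); new bracket [1.5, 5]
m = 3.25, g(m) = -1.828125 (−); new bracket [1.5, 3.25]
m = 2.375, g(m) = 2.041016 (+); new bracket [2.375, 3.25]
m = 2.8125, g(m) = 0.9558 (+); new bracket [2.8125, 3.25]
m = 3.03125, g(m) = -0.1924 (−); new bracket [2.8125, 3.03125]
m = 2.921875, g(m) = 0.4387 (+); new bracket [2.921875, 3.03125]
m = 2.9765625, g(m) = 0.1379 (+); new bracket [2.9765625, 3.03125]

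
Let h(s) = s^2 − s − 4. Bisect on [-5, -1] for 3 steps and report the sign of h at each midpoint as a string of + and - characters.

m = -3, h(m) = 8 (+); new bracket [-3, -1]
m = -2, h(m) = 2 (+); new bracket [-2, -1]
m = -1.5, h(m) = -0.25 (−); new bracket [-2, -1.5]

++-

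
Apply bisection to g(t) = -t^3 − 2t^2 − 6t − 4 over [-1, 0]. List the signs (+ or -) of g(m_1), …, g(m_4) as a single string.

--++

midpoint -0.5: g = -1.375 < 0 → [-1, -0.5]
midpoint -0.75: g = -0.203125 < 0 → [-1, -0.75]
midpoint -0.875: g = 0.388672 > 0 → [-0.875, -0.75]
midpoint -0.8125: g = 0.0911 > 0 → [-0.8125, -0.75]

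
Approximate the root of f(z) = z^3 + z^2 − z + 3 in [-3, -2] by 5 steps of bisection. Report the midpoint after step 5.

midpoint -2.5: f = -3.875 < 0 → [-2.5, -2]
midpoint -2.25: f = -1.078125 < 0 → [-2.25, -2]
midpoint -2.125: f = 0.044922 > 0 → [-2.25, -2.125]
midpoint -2.1875: f = -0.4949 < 0 → [-2.1875, -2.125]
midpoint -2.15625: f = -0.2196 < 0 → [-2.15625, -2.125]

-2.15625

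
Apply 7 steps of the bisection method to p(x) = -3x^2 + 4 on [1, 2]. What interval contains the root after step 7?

m = 1.5, p(m) = -2.75 (−); new bracket [1, 1.5]
m = 1.25, p(m) = -0.6875 (−); new bracket [1, 1.25]
m = 1.125, p(m) = 0.203125 (+); new bracket [1.125, 1.25]
m = 1.1875, p(m) = -0.2305 (−); new bracket [1.125, 1.1875]
m = 1.15625, p(m) = -0.0107 (−); new bracket [1.125, 1.15625]
m = 1.140625, p(m) = 0.0969 (+); new bracket [1.140625, 1.15625]
m = 1.1484375, p(m) = 0.0433 (+); new bracket [1.1484375, 1.15625]

[1.1484375, 1.15625]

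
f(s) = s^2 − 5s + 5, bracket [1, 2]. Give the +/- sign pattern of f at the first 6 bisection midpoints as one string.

-++---

midpoint 1.5: f = -0.25 < 0 → [1, 1.5]
midpoint 1.25: f = 0.3125 > 0 → [1.25, 1.5]
midpoint 1.375: f = 0.015625 > 0 → [1.375, 1.5]
midpoint 1.4375: f = -0.1211 < 0 → [1.375, 1.4375]
midpoint 1.40625: f = -0.0537 < 0 → [1.375, 1.40625]
midpoint 1.390625: f = -0.0193 < 0 → [1.375, 1.390625]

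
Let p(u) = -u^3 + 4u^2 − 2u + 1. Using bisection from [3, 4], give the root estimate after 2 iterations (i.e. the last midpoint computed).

p(3.5) = 0.125 > 0, so the root lies in [3.5, 4]
p(3.75) = -2.984375 < 0, so the root lies in [3.5, 3.75]

3.75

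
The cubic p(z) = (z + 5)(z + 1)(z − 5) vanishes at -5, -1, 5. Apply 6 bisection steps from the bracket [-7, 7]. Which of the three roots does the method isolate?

5

z = 0 gives p = -25, negative; keep [0, 7]
z = 3.5 gives p = -57.375, negative; keep [3.5, 7]
z = 5.25 gives p = 16.015625, positive; keep [3.5, 5.25]
z = 4.375 gives p = -31.4941, negative; keep [4.375, 5.25]
z = 4.8125 gives p = -10.6941, negative; keep [4.8125, 5.25]
z = 5.03125 gives p = 1.8907, positive; keep [4.8125, 5.03125]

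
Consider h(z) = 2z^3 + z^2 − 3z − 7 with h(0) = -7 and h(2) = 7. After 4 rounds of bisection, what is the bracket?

[1.625, 1.75]

m = 1, h(m) = -7 (−); new bracket [1, 2]
m = 1.5, h(m) = -2.5 (−); new bracket [1.5, 2]
m = 1.75, h(m) = 1.53125 (+); new bracket [1.5, 1.75]
m = 1.625, h(m) = -0.6523 (−); new bracket [1.625, 1.75]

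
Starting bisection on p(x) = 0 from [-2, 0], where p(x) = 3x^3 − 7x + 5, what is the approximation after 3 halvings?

midpoint -1: p = 9 > 0 → [-2, -1]
midpoint -1.5: p = 5.375 > 0 → [-2, -1.5]
midpoint -1.75: p = 1.171875 > 0 → [-2, -1.75]

-1.75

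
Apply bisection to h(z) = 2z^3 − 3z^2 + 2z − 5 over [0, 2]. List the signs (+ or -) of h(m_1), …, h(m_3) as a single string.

h(1) = -4 < 0, so the root lies in [1, 2]
h(1.5) = -2 < 0, so the root lies in [1.5, 2]
h(1.75) = 0.03125 > 0, so the root lies in [1.5, 1.75]

--+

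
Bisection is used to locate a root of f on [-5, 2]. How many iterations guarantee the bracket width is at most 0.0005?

14

Width after n steps is 7/2^n. Need 2^n ≥ 7/0.0005 = 14000.
2^13 = 8192 < 14000 ≤ 2^14 = 16384, so n = 14.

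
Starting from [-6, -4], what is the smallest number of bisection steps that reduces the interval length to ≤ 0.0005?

Width after n steps is 2/2^n. Need 2^n ≥ 2/0.0005 = 4000.
2^11 = 2048 < 4000 ≤ 2^12 = 4096, so n = 12.

12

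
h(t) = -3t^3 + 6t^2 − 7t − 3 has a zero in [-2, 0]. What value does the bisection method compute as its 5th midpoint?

h(-1) = 13 > 0, so the root lies in [-1, 0]
h(-0.5) = 2.375 > 0, so the root lies in [-0.5, 0]
h(-0.25) = -0.828125 < 0, so the root lies in [-0.5, -0.25]
h(-0.375) = 0.627 > 0, so the root lies in [-0.375, -0.25]
h(-0.3125) = -0.135 < 0, so the root lies in [-0.375, -0.3125]

-0.3125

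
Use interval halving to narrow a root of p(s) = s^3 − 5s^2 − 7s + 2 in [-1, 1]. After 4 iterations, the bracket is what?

[0.125, 0.25]

p(0) = 2 > 0, so the root lies in [0, 1]
p(0.5) = -2.625 < 0, so the root lies in [0, 0.5]
p(0.25) = -0.046875 < 0, so the root lies in [0, 0.25]
p(0.125) = 1.0488 > 0, so the root lies in [0.125, 0.25]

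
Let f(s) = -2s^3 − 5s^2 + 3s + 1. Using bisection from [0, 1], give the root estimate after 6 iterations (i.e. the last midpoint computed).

0.703125

midpoint 0.5: f = 1 > 0 → [0.5, 1]
midpoint 0.75: f = -0.40625 < 0 → [0.5, 0.75]
midpoint 0.625: f = 0.433594 > 0 → [0.625, 0.75]
midpoint 0.6875: f = 0.0493 > 0 → [0.6875, 0.75]
midpoint 0.71875: f = -0.1694 < 0 → [0.6875, 0.71875]
midpoint 0.703125: f = -0.0578 < 0 → [0.6875, 0.703125]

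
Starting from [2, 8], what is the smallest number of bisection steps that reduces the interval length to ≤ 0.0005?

14

Width after n steps is 6/2^n. Need 2^n ≥ 6/0.0005 = 12000.
2^13 = 8192 < 12000 ≤ 2^14 = 16384, so n = 14.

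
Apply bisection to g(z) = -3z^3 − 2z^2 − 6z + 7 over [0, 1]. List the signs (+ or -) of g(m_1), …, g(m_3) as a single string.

++-

z = 0.5 gives g = 3.125, positive; keep [0.5, 1]
z = 0.75 gives g = 0.109375, positive; keep [0.75, 1]
z = 0.875 gives g = -1.791016, negative; keep [0.75, 0.875]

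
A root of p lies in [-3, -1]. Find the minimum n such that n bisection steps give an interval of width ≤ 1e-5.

18

Width after n steps is 2/2^n. Need 2^n ≥ 2/1e-5 = 200000.
2^17 = 131072 < 200000 ≤ 2^18 = 262144, so n = 18.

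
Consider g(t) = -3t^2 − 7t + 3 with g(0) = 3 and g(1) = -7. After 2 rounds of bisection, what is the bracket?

[0.25, 0.5]

g(0.5) = -1.25 < 0, so the root lies in [0, 0.5]
g(0.25) = 1.0625 > 0, so the root lies in [0.25, 0.5]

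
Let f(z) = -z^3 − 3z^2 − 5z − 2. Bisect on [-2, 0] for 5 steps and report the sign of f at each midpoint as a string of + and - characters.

midpoint -1: f = 1 > 0 → [-1, 0]
midpoint -0.5: f = -0.125 < 0 → [-1, -0.5]
midpoint -0.75: f = 0.484375 > 0 → [-0.75, -0.5]
midpoint -0.625: f = 0.1973 > 0 → [-0.625, -0.5]
midpoint -0.5625: f = 0.0413 > 0 → [-0.5625, -0.5]

+-+++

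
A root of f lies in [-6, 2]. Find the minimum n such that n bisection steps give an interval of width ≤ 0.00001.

Width after n steps is 8/2^n. Need 2^n ≥ 8/0.00001 = 800000.
2^19 = 524288 < 800000 ≤ 2^20 = 1048576, so n = 20.

20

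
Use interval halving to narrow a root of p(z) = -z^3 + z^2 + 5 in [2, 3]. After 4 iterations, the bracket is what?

midpoint 2.5: p = -4.375 < 0 → [2, 2.5]
midpoint 2.25: p = -1.328125 < 0 → [2, 2.25]
midpoint 2.125: p = -0.080078 < 0 → [2, 2.125]
midpoint 2.0625: p = 0.4802 > 0 → [2.0625, 2.125]

[2.0625, 2.125]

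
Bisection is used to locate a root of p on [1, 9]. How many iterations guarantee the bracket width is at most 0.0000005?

Width after n steps is 8/2^n. Need 2^n ≥ 8/0.0000005 = 16000000.
2^23 = 8388608 < 16000000 ≤ 2^24 = 16777216, so n = 24.

24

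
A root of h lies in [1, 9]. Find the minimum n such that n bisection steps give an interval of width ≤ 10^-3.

13

Width after n steps is 8/2^n. Need 2^n ≥ 8/10^-3 = 8000.
2^12 = 4096 < 8000 ≤ 2^13 = 8192, so n = 13.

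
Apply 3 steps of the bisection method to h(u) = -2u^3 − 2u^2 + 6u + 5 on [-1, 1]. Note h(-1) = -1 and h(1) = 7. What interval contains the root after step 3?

[-1, -0.75]

m = 0, h(m) = 5 (+); new bracket [-1, 0]
m = -0.5, h(m) = 1.75 (+); new bracket [-1, -0.5]
m = -0.75, h(m) = 0.21875 (+); new bracket [-1, -0.75]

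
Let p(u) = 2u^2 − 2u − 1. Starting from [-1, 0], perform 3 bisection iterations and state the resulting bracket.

m = -0.5, p(m) = 0.5 (+); new bracket [-0.5, 0]
m = -0.25, p(m) = -0.375 (−); new bracket [-0.5, -0.25]
m = -0.375, p(m) = 0.03125 (+); new bracket [-0.375, -0.25]

[-0.375, -0.25]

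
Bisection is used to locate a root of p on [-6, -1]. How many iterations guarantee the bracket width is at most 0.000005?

20

Width after n steps is 5/2^n. Need 2^n ≥ 5/0.000005 = 1000000.
2^19 = 524288 < 1000000 ≤ 2^20 = 1048576, so n = 20.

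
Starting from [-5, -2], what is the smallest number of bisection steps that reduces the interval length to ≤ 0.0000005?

23

Width after n steps is 3/2^n. Need 2^n ≥ 3/0.0000005 = 6000000.
2^22 = 4194304 < 6000000 ≤ 2^23 = 8388608, so n = 23.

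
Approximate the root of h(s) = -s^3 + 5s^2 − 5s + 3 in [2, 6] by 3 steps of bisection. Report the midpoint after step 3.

s = 4 gives h = -1, negative; keep [2, 4]
s = 3 gives h = 6, positive; keep [3, 4]
s = 3.5 gives h = 3.875, positive; keep [3.5, 4]

3.5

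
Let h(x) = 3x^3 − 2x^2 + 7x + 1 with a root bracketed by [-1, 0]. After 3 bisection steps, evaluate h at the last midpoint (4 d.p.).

m = -0.5, h(m) = -3.375 (−); new bracket [-0.5, 0]
m = -0.25, h(m) = -0.921875 (−); new bracket [-0.25, 0]
m = -0.125, h(m) = 0.087891 (+); new bracket [-0.25, -0.125]

0.0879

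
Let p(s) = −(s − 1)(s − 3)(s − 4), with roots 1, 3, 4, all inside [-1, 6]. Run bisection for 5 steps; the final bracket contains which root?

1

m = 2.5, p(m) = -1.125 (−); new bracket [-1, 2.5]
m = 0.75, p(m) = 1.828125 (+); new bracket [0.75, 2.5]
m = 1.625, p(m) = -2.041016 (−); new bracket [0.75, 1.625]
m = 1.1875, p(m) = -0.9558 (−); new bracket [0.75, 1.1875]
m = 0.96875, p(m) = 0.1924 (+); new bracket [0.96875, 1.1875]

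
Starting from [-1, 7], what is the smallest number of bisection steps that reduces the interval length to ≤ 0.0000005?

24

Width after n steps is 8/2^n. Need 2^n ≥ 8/0.0000005 = 16000000.
2^23 = 8388608 < 16000000 ≤ 2^24 = 16777216, so n = 24.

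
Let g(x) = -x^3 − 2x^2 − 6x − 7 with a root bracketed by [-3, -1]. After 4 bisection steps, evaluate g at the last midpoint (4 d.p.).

0.0684

g(-2) = 5 > 0, so the root lies in [-2, -1]
g(-1.5) = 0.875 > 0, so the root lies in [-1.5, -1]
g(-1.25) = -0.671875 < 0, so the root lies in [-1.5, -1.25]
g(-1.375) = 0.0684 > 0, so the root lies in [-1.375, -1.25]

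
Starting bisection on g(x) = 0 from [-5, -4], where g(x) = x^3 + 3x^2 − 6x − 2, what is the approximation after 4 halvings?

-4.3125

x = -4.5 gives g = -5.375, negative; keep [-4.5, -4]
x = -4.25 gives g = 0.921875, positive; keep [-4.5, -4.25]
x = -4.375 gives g = -2.068359, negative; keep [-4.375, -4.25]
x = -4.3125 gives g = -0.5344, negative; keep [-4.3125, -4.25]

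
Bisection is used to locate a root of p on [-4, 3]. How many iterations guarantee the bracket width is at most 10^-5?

20

Width after n steps is 7/2^n. Need 2^n ≥ 7/10^-5 = 700000.
2^19 = 524288 < 700000 ≤ 2^20 = 1048576, so n = 20.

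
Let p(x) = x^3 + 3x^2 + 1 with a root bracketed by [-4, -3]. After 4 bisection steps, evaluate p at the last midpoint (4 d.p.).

0.4138

midpoint -3.5: p = -5.125 < 0 → [-3.5, -3]
midpoint -3.25: p = -1.640625 < 0 → [-3.25, -3]
midpoint -3.125: p = -0.220703 < 0 → [-3.125, -3]
midpoint -3.0625: p = 0.4138 > 0 → [-3.125, -3.0625]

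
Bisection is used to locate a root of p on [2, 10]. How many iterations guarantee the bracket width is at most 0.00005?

Width after n steps is 8/2^n. Need 2^n ≥ 8/0.00005 = 160000.
2^17 = 131072 < 160000 ≤ 2^18 = 262144, so n = 18.

18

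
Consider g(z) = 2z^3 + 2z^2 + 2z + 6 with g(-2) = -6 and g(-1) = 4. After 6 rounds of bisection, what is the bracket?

[-1.578125, -1.5625]

z = -1.5 gives g = 0.75, positive; keep [-2, -1.5]
z = -1.75 gives g = -2.09375, negative; keep [-1.75, -1.5]
z = -1.625 gives g = -0.550781, negative; keep [-1.625, -1.5]
z = -1.5625 gives g = 0.1284, positive; keep [-1.625, -1.5625]
z = -1.59375 gives g = -0.2038, negative; keep [-1.59375, -1.5625]
z = -1.578125 gives g = -0.0359, negative; keep [-1.578125, -1.5625]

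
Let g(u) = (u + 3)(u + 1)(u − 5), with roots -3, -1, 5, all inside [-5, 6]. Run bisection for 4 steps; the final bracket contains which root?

m = 0.5, g(m) = -23.625 (−); new bracket [0.5, 6]
m = 3.25, g(m) = -46.484375 (−); new bracket [3.25, 6]
m = 4.625, g(m) = -16.083984 (−); new bracket [4.625, 6]
m = 5.3125, g(m) = 16.3977 (+); new bracket [4.625, 5.3125]

5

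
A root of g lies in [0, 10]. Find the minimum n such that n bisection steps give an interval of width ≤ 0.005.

Width after n steps is 10/2^n. Need 2^n ≥ 10/0.005 = 2000.
2^10 = 1024 < 2000 ≤ 2^11 = 2048, so n = 11.

11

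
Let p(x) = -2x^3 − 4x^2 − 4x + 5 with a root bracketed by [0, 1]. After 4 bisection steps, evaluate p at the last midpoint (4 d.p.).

-0.2905

x = 0.5 gives p = 1.75, positive; keep [0.5, 1]
x = 0.75 gives p = -1.09375, negative; keep [0.5, 0.75]
x = 0.625 gives p = 0.449219, positive; keep [0.625, 0.75]
x = 0.6875 gives p = -0.2905, negative; keep [0.625, 0.6875]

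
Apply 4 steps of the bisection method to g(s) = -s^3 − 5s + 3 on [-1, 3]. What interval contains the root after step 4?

[0.5, 0.75]

m = 1, g(m) = -3 (−); new bracket [-1, 1]
m = 0, g(m) = 3 (+); new bracket [0, 1]
m = 0.5, g(m) = 0.375 (+); new bracket [0.5, 1]
m = 0.75, g(m) = -1.1719 (−); new bracket [0.5, 0.75]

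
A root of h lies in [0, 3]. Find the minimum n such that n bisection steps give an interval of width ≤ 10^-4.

15

Width after n steps is 3/2^n. Need 2^n ≥ 3/10^-4 = 30000.
2^14 = 16384 < 30000 ≤ 2^15 = 32768, so n = 15.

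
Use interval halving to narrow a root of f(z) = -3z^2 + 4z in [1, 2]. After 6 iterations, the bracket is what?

[1.328125, 1.34375]

midpoint 1.5: f = -0.75 < 0 → [1, 1.5]
midpoint 1.25: f = 0.3125 > 0 → [1.25, 1.5]
midpoint 1.375: f = -0.171875 < 0 → [1.25, 1.375]
midpoint 1.3125: f = 0.082 > 0 → [1.3125, 1.375]
midpoint 1.34375: f = -0.042 < 0 → [1.3125, 1.34375]
midpoint 1.328125: f = 0.0208 > 0 → [1.328125, 1.34375]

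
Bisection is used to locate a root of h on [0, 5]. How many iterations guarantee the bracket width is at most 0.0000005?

Width after n steps is 5/2^n. Need 2^n ≥ 5/0.0000005 = 10000000.
2^23 = 8388608 < 10000000 ≤ 2^24 = 16777216, so n = 24.

24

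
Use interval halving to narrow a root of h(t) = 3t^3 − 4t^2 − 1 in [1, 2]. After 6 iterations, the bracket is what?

h(1.5) = 0.125 > 0, so the root lies in [1, 1.5]
h(1.25) = -1.390625 < 0, so the root lies in [1.25, 1.5]
h(1.375) = -0.763672 < 0, so the root lies in [1.375, 1.5]
h(1.4375) = -0.3542 < 0, so the root lies in [1.4375, 1.5]
h(1.46875) = -0.1236 < 0, so the root lies in [1.46875, 1.5]
h(1.484375) = -0.0016 < 0, so the root lies in [1.484375, 1.5]

[1.484375, 1.5]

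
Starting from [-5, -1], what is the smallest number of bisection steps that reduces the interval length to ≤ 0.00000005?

27

Width after n steps is 4/2^n. Need 2^n ≥ 4/0.00000005 = 80000000.
2^26 = 67108864 < 80000000 ≤ 2^27 = 134217728, so n = 27.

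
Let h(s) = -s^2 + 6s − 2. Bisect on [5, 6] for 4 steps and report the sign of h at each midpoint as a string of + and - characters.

midpoint 5.5: h = 0.75 > 0 → [5.5, 6]
midpoint 5.75: h = -0.5625 < 0 → [5.5, 5.75]
midpoint 5.625: h = 0.109375 > 0 → [5.625, 5.75]
midpoint 5.6875: h = -0.2227 < 0 → [5.625, 5.6875]

+-+-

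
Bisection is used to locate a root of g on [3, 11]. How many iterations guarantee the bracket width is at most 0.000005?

Width after n steps is 8/2^n. Need 2^n ≥ 8/0.000005 = 1600000.
2^20 = 1048576 < 1600000 ≤ 2^21 = 2097152, so n = 21.

21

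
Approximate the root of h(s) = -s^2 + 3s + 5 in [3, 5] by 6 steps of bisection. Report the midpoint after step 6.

s = 4 gives h = 1, positive; keep [4, 5]
s = 4.5 gives h = -1.75, negative; keep [4, 4.5]
s = 4.25 gives h = -0.3125, negative; keep [4, 4.25]
s = 4.125 gives h = 0.3594, positive; keep [4.125, 4.25]
s = 4.1875 gives h = 0.0273, positive; keep [4.1875, 4.25]
s = 4.21875 gives h = -0.1416, negative; keep [4.1875, 4.21875]

4.21875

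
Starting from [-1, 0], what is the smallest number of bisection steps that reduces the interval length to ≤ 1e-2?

Width after n steps is 1/2^n. Need 2^n ≥ 1/1e-2 = 100.
2^6 = 64 < 100 ≤ 2^7 = 128, so n = 7.

7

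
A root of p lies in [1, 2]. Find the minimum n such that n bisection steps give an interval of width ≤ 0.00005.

15

Width after n steps is 1/2^n. Need 2^n ≥ 1/0.00005 = 20000.
2^14 = 16384 < 20000 ≤ 2^15 = 32768, so n = 15.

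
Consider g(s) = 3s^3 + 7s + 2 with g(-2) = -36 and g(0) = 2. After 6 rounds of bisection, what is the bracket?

[-0.28125, -0.25]

m = -1, g(m) = -8 (−); new bracket [-1, 0]
m = -0.5, g(m) = -1.875 (−); new bracket [-0.5, 0]
m = -0.25, g(m) = 0.203125 (+); new bracket [-0.5, -0.25]
m = -0.375, g(m) = -0.7832 (−); new bracket [-0.375, -0.25]
m = -0.3125, g(m) = -0.2791 (−); new bracket [-0.3125, -0.25]
m = -0.28125, g(m) = -0.0355 (−); new bracket [-0.28125, -0.25]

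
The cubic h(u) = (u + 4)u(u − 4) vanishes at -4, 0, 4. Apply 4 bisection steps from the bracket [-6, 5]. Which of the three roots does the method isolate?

u = -0.5 gives h = 7.875, positive; keep [-6, -0.5]
u = -3.25 gives h = 17.671875, positive; keep [-6, -3.25]
u = -4.625 gives h = -24.931641, negative; keep [-4.625, -3.25]
u = -3.9375 gives h = 1.9534, positive; keep [-4.625, -3.9375]

-4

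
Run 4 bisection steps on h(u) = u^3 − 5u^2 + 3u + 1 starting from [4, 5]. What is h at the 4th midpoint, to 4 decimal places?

m = 4.5, h(m) = 4.375 (+); new bracket [4, 4.5]
m = 4.25, h(m) = 0.203125 (+); new bracket [4, 4.25]
m = 4.125, h(m) = -1.513672 (−); new bracket [4.125, 4.25]
m = 4.1875, h(m) = -0.6848 (−); new bracket [4.1875, 4.25]

-0.6848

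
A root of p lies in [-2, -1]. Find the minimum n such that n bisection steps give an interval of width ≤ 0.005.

8

Width after n steps is 1/2^n. Need 2^n ≥ 1/0.005 = 200.
2^7 = 128 < 200 ≤ 2^8 = 256, so n = 8.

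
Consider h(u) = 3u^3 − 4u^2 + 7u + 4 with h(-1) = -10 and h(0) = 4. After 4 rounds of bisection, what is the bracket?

h(-0.5) = -0.875 < 0, so the root lies in [-0.5, 0]
h(-0.25) = 1.953125 > 0, so the root lies in [-0.5, -0.25]
h(-0.375) = 0.654297 > 0, so the root lies in [-0.5, -0.375]
h(-0.4375) = -0.0793 < 0, so the root lies in [-0.4375, -0.375]

[-0.4375, -0.375]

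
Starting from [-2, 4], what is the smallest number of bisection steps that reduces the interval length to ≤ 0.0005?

Width after n steps is 6/2^n. Need 2^n ≥ 6/0.0005 = 12000.
2^13 = 8192 < 12000 ≤ 2^14 = 16384, so n = 14.

14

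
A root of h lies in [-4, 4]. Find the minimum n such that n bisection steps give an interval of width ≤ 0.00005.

Width after n steps is 8/2^n. Need 2^n ≥ 8/0.00005 = 160000.
2^17 = 131072 < 160000 ≤ 2^18 = 262144, so n = 18.

18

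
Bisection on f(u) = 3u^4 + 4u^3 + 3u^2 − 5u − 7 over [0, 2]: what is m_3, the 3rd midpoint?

1.25

u = 1 gives f = -2, negative; keep [1, 2]
u = 1.5 gives f = 20.9375, positive; keep [1, 1.5]
u = 1.25 gives f = 6.574219, positive; keep [1, 1.25]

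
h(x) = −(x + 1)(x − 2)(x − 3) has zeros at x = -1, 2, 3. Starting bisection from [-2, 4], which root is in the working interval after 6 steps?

-1

x = 1 gives h = -4, negative; keep [-2, 1]
x = -0.5 gives h = -4.375, negative; keep [-2, -0.5]
x = -1.25 gives h = 3.453125, positive; keep [-1.25, -0.5]
x = -0.875 gives h = -1.3926, negative; keep [-1.25, -0.875]
x = -1.0625 gives h = 0.7776, positive; keep [-1.0625, -0.875]
x = -0.96875 gives h = -0.3682, negative; keep [-1.0625, -0.96875]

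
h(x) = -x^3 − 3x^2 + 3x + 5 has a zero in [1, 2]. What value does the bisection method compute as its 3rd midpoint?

midpoint 1.5: h = -0.625 < 0 → [1, 1.5]
midpoint 1.25: h = 2.109375 > 0 → [1.25, 1.5]
midpoint 1.375: h = 0.853516 > 0 → [1.375, 1.5]

1.375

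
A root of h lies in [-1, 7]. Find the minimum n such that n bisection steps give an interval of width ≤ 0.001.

13

Width after n steps is 8/2^n. Need 2^n ≥ 8/0.001 = 8000.
2^12 = 4096 < 8000 ≤ 2^13 = 8192, so n = 13.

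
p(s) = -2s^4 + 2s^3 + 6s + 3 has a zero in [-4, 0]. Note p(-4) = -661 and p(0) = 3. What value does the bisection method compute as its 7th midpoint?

-0.46875

m = -2, p(m) = -57 (−); new bracket [-2, 0]
m = -1, p(m) = -7 (−); new bracket [-1, 0]
m = -0.5, p(m) = -0.375 (−); new bracket [-0.5, 0]
m = -0.25, p(m) = 1.4609 (+); new bracket [-0.5, -0.25]
m = -0.375, p(m) = 0.605 (+); new bracket [-0.5, -0.375]
m = -0.4375, p(m) = 0.1342 (+); new bracket [-0.5, -0.4375]
m = -0.46875, p(m) = -0.1151 (−); new bracket [-0.46875, -0.4375]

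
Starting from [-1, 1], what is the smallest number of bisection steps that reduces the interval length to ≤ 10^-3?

Width after n steps is 2/2^n. Need 2^n ≥ 2/10^-3 = 2000.
2^10 = 1024 < 2000 ≤ 2^11 = 2048, so n = 11.

11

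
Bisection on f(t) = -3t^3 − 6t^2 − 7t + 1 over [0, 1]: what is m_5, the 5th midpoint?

0.15625

f(0.5) = -4.375 < 0, so the root lies in [0, 0.5]
f(0.25) = -1.171875 < 0, so the root lies in [0, 0.25]
f(0.125) = 0.025391 > 0, so the root lies in [0.125, 0.25]
f(0.1875) = -0.5432 < 0, so the root lies in [0.125, 0.1875]
f(0.15625) = -0.2517 < 0, so the root lies in [0.125, 0.15625]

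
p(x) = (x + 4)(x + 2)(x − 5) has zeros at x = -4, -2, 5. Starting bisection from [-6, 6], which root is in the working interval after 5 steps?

5

m = 0, p(m) = -40 (−); new bracket [0, 6]
m = 3, p(m) = -70 (−); new bracket [3, 6]
m = 4.5, p(m) = -27.625 (−); new bracket [4.5, 6]
m = 5.25, p(m) = 16.7656 (+); new bracket [4.5, 5.25]
m = 4.875, p(m) = -7.627 (−); new bracket [4.875, 5.25]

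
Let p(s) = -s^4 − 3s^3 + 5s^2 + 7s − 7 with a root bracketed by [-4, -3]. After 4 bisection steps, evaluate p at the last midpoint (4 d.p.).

s = -3.5 gives p = 8.3125, positive; keep [-4, -3.5]
s = -3.75 gives p = -2.488281, negative; keep [-3.75, -3.5]
s = -3.625 gives p = 3.556396, positive; keep [-3.75, -3.625]
s = -3.6875 gives p = 0.7036, positive; keep [-3.75, -3.6875]

0.7036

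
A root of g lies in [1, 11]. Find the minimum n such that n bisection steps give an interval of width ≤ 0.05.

8

Width after n steps is 10/2^n. Need 2^n ≥ 10/0.05 = 200.
2^7 = 128 < 200 ≤ 2^8 = 256, so n = 8.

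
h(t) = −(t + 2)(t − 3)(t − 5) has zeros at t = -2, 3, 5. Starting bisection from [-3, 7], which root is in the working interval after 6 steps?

t = 2 gives h = -12, negative; keep [-3, 2]
t = -0.5 gives h = -28.875, negative; keep [-3, -0.5]
t = -1.75 gives h = -8.015625, negative; keep [-3, -1.75]
t = -2.375 gives h = 14.8652, positive; keep [-2.375, -1.75]
t = -2.0625 gives h = 2.2346, positive; keep [-2.0625, -1.75]
t = -1.90625 gives h = -3.1766, negative; keep [-2.0625, -1.90625]

-2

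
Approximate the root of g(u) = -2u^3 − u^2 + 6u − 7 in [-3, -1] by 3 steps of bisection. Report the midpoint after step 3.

g(-2) = -7 < 0, so the root lies in [-3, -2]
g(-2.5) = 3 > 0, so the root lies in [-2.5, -2]
g(-2.25) = -2.78125 < 0, so the root lies in [-2.5, -2.25]

-2.25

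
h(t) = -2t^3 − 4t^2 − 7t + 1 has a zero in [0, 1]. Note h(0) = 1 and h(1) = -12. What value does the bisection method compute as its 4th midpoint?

h(0.5) = -3.75 < 0, so the root lies in [0, 0.5]
h(0.25) = -1.03125 < 0, so the root lies in [0, 0.25]
h(0.125) = 0.058594 > 0, so the root lies in [0.125, 0.25]
h(0.1875) = -0.4663 < 0, so the root lies in [0.125, 0.1875]

0.1875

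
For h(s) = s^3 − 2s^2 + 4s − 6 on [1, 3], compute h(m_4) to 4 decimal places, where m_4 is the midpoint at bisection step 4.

-0.4902

m = 2, h(m) = 2 (+); new bracket [1, 2]
m = 1.5, h(m) = -1.125 (−); new bracket [1.5, 2]
m = 1.75, h(m) = 0.234375 (+); new bracket [1.5, 1.75]
m = 1.625, h(m) = -0.4902 (−); new bracket [1.625, 1.75]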